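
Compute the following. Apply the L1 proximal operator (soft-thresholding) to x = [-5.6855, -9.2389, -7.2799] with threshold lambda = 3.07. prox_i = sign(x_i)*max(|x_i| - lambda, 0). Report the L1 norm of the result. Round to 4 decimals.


Soft-thresholding with lambda = 3.07:
prox(-5.6855) = sign(-5.6855)*max(|-5.6855| - 3.07, 0) = -2.6155
prox(-9.2389) = sign(-9.2389)*max(|-9.2389| - 3.07, 0) = -6.1689
prox(-7.2799) = sign(-7.2799)*max(|-7.2799| - 3.07, 0) = -4.2099
prox(x) = [-2.6155, -6.1689, -4.2099]
||prox(x)||_1 = 2.6155 + 6.1689 + 4.2099 = 12.9943


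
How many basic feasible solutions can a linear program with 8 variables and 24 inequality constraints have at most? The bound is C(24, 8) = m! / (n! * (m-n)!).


Each vertex corresponds to some choice of n active constraints out of m, so the number of vertices is at most C(m, n) = m! / (n!(m-n)!).
m = 24, n = 8
Numerator: 24 * 23 * 22 * 21 * 20 * 19 * 18 * 17
Denominator: 8! = 40320
C(24, 8) = 735471


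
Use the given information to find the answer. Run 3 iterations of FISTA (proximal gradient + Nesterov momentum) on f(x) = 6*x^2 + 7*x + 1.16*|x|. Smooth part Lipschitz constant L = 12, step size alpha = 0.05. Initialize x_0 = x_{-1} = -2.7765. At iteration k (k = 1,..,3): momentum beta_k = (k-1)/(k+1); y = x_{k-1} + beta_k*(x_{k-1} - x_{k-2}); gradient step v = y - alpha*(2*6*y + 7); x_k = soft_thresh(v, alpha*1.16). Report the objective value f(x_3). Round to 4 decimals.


FISTA on f(x) = 6*x^2 + 7*x + 1.16*|x|
L = 12, alpha = 0.05
Iteration 1: beta = 0.0, y = -2.7765 + 0.0*(-2.7765 + 2.7765) = -2.7765
  grad(y) = -26.318, v = y - alpha*grad = -1.4606
  prox(v) = soft_thresh(-1.4606, 0.058) = -1.4026
Iteration 2: beta = 0.3333, y = -1.4026 + 0.3333*(-1.4026 + 2.7765) = -0.9446
  grad(y) = -4.3356, v = y - alpha*grad = -0.7279
  prox(v) = soft_thresh(-0.7279, 0.058) = -0.6699
Iteration 3: beta = 0.5, y = -0.6699 + 0.5*(-0.6699 + 1.4026) = -0.3035
  grad(y) = 3.3582, v = y - alpha*grad = -0.4714
  prox(v) = soft_thresh(-0.4714, 0.058) = -0.4134
f(x_3) = 6*(-0.4134)^2 + 7*(-0.4134) + 1.16*|-0.4134| = -1.3889


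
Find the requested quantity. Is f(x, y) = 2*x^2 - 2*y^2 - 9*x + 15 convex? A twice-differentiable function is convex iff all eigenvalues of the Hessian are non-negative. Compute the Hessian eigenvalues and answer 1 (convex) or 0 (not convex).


The Hessian of f(x,y) = 2*x^2 - 2*y^2 - 9*x + 15 is:
H = [[4, 0], [0, -4]]
Trace = 4 - 4 = 0
Determinant = 4*-4 - (0)^2 = -16
Discriminant = (0)^2 - 4*-16 = 64.0
Eigenvalues: lambda_1 = -4.0, lambda_2 = 4.0
The function is not convex.

0


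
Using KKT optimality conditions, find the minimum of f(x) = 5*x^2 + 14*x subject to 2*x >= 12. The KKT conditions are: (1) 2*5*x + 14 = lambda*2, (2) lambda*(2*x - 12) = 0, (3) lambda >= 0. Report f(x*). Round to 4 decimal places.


Step 1: Try lambda = 0 (constraint inactive).
x_unc = -14/(2*5) = -1.4
Check: 2*-1.4 = -2.8 < 12 -- violated!
Step 2: Constraint must be active: 2*x = 12
x* = 12/2 = 6.0
lambda = (2*5*6.0 + 14)/2 = 37.0
Step 3: Compute optimal value.
f(x*) = 5*6.0^2 + 14*6.0 = 264.0


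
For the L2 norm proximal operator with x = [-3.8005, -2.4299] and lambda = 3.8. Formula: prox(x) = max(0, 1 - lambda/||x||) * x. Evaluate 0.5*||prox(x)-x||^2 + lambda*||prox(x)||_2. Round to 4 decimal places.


Step 1: Compute ||x||.
||x|| = 4.5109
Step 2: Compute scaling factor.
scale = max(0, 1 - 3.8/4.5109) = 0.1576
Step 3: prox(x) = [-0.5989, -0.3829]
||prox(x)|| = 0.7109
Step 4: Proximal objective.
0.5*||prox-x||^2 = 7.22
lambda*||prox|| = 2.7014
Total = 9.9214


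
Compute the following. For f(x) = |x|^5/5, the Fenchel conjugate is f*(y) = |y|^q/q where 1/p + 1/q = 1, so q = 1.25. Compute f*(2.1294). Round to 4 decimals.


The conjugate exponent q satisfies 1/p + 1/q = 1.
p = 5, so q = 5/(5 - 1) = 1.25
|y|^q = 2.1294^1.25 = 2.5723
f*(2.1294) = 2.5723 / 1.25 = 2.0578


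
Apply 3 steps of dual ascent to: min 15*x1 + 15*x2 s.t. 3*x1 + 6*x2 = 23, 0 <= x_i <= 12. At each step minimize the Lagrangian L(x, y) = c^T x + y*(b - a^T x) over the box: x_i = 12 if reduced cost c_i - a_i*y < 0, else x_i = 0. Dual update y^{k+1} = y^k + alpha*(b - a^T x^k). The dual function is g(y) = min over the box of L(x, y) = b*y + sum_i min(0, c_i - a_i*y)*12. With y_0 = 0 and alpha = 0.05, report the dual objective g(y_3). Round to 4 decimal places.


Dual ascent for LP: min 15*x1 + 15*x2, 3*x1 + 6*x2 = 23, 0 <= x_i <= 12
Step 1: y^k = 0.0, reduced costs: (15.0, 15.0)
  x^k = (0.0, 0.0), subgradient = b - a^T x = 23.0
  y^{k+1} = 0.0 + 0.05*23.0 = 1.15
Step 2: y^k = 1.15, reduced costs: (11.55, 8.1)
  x^k = (0.0, 0.0), subgradient = b - a^T x = 23.0
  y^{k+1} = 1.15 + 0.05*23.0 = 2.3
Step 3: y^k = 2.3, reduced costs: (8.1, 1.2)
  x^k = (0.0, 0.0), subgradient = b - a^T x = 23.0
  y^{k+1} = 2.3 + 0.05*23.0 = 3.45
Dual objective at y_3 = 3.45: reduced costs (4.65, -5.7), box minimizer x = (0.0, 12.0)
g(y_3) = b*y + (c1 - a1*y)*x1 + (c2 - a2*y)*x2 = 23*3.45 + 4.65*0.0 + (-5.7)*12.0 = 79.35 + 0.0 - 68.4 = 10.95


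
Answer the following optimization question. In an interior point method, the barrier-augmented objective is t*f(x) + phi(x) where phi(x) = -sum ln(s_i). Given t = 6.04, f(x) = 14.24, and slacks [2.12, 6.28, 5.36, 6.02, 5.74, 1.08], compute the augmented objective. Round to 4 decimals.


Step 1: Compute log-barrier.
ln values: [0.7514, 1.8374, 1.679, 1.7951, 1.7475, 0.077]
phi = -(0.7514 + 1.8374 + 1.679 + 1.7951 + 1.7475 + 0.077) = -7.8873
Step 2: Compute augmented objective.
t*f(x) = 6.04*14.24 = 86.0096
Total = 86.0096 - 7.8873 = 78.1223


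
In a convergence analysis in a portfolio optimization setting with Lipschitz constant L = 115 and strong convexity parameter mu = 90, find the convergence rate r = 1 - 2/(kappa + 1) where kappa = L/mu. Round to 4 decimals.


Step 1: Compute the condition number.
kappa = L/mu = 115/90 = 1.2778
Step 2: Compute the convergence rate.
r = 1 - 2/(kappa + 1) = 1 - 2*mu/(L + mu) = (L - mu)/(L + mu) = 25/205 = 0.122


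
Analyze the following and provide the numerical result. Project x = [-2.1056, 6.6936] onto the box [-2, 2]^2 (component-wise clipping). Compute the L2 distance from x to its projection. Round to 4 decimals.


Project each component onto [-2, 2].
clip(-2.1056) = -2.0, clip(6.6936) = 2.0
Projection = [-2.0, 2.0]
Squared diffs: [0.0112, 22.0299]
Distance = sqrt(22.0411) = 4.6948


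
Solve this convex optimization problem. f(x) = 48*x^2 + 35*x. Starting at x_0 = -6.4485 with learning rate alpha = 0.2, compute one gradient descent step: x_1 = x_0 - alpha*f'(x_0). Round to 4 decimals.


We compute the gradient at x_0 and apply the update.
f'(x) = 96*x + 35
f'(-6.4485) = 96*-6.4485 + 35 = -584.056
x_1 = -6.4485 - 0.2*-584.056 = 110.3627


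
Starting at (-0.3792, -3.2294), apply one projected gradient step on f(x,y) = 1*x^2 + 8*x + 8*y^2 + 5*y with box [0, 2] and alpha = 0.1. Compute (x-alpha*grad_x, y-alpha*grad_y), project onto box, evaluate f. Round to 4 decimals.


Step 1: Compute gradient at (-0.3792, -3.2294).
grad_x = 2*1*-0.3792 + 8 = 7.2416
grad_y = 2*8*-3.2294 + 5 = -46.6704
Step 2: Gradient step.
x_raw = -0.3792 - 0.1*7.2416 = -1.1034
y_raw = -3.2294 - 0.1*-46.6704 = 1.4376
Step 3: Project onto [0, 2].
x_proj = clip(-1.1034) = 0.0
y_proj = clip(1.4376) = 1.4376
Step 4: Evaluate f.
f(0.0, 1.4376) = 23.7227


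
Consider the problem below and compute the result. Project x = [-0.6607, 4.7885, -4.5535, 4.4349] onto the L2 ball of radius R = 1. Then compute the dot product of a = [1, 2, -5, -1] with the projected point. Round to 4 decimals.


Step 1: Compute ||x|| (intermediates to 6 decimals).
||x|| = sqrt((-0.6607)^2 + 4.7885^2 + (-4.5535)^2 + 4.4349^2) = 7.985547
Step 2: Project.
Since ||x|| > R, scale = R/||x|| = 1/7.985547 = 0.125226, proj(x) = scale * x
proj(x) = [-0.082737, 0.599645, -0.570217, 0.555365]
Step 3: Dot product.
a^T * proj(x) = 1*(-0.082737) + 2*0.599645 - 5*(-0.570217) - 1*0.555365 = 3.4123


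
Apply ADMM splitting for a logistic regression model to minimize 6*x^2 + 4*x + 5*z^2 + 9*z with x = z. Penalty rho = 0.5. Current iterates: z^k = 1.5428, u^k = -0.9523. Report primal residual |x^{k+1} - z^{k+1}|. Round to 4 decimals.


ADMM iteration with rho = 0.5, z^k = 1.5428, u^k = -0.9523
Step 1: x-update.
Minimize 6*x^2 + 4*x + (0.5/2)*(x - 1.5428 - 0.9523)^2
FOC: (2*6 + 0.5)*x = -4 + 0.5*(1.5428 + 0.9523)
x^{k+1} = -0.2202
Step 2: z-update.
Minimize 5*z^2 + 9*z + (0.5/2)*(-0.2202 - z - 0.9523)^2
FOC: (2*5 + 0.5)*z = -9 + 0.5*(-0.2202 - 0.9523)
z^{k+1} = -0.913
Step 3: u-update.
u^{k+1} = -0.9523 - 0.2202 + 0.913 = -0.2595
Step 4: Primal residual = |-0.2202 + 0.913| = 0.6928


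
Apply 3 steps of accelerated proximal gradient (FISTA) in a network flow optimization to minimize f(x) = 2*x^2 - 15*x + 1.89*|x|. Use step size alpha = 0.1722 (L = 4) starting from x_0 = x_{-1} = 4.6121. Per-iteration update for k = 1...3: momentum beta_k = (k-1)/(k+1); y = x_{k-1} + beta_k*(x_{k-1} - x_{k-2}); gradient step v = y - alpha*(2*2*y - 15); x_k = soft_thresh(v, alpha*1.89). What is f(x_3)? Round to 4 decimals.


FISTA on f(x) = 2*x^2 - 15*x + 1.89*|x|
L = 4, alpha = 0.1722
Iteration 1: beta = 0.0, y = 4.6121 + 0.0*(4.6121 - 4.6121) = 4.6121
  grad(y) = 3.4484, v = y - alpha*grad = 4.0183
  prox(v) = soft_thresh(4.0183, 0.3255) = 3.6928
Iteration 2: beta = 0.3333, y = 3.6928 + 0.3333*(3.6928 - 4.6121) = 3.3864
  grad(y) = -1.4544, v = y - alpha*grad = 3.6368
  prox(v) = soft_thresh(3.6368, 0.3255) = 3.3114
Iteration 3: beta = 0.5, y = 3.3114 + 0.5*(3.3114 - 3.6928) = 3.1207
  grad(y) = -2.5173, v = y - alpha*grad = 3.5542
  prox(v) = soft_thresh(3.5542, 0.3255) = 3.2287
f(x_3) = 2*3.2287^2 - 15*3.2287 + 1.89*|3.2287| = -21.4792


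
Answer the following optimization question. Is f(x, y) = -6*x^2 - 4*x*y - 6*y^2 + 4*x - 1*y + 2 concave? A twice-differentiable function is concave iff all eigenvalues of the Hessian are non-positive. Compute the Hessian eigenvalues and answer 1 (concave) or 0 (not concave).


The Hessian of f(x,y) = -6*x^2 - 4*x*y - 6*y^2 + 4*x - 1*y + 2 is:
H = [[-12, -4], [-4, -12]]
Trace = -12 - 12 = -24
Determinant = -12*-12 - (-4)^2 = 128
Discriminant = (-24)^2 - 4*128 = 64.0
Eigenvalues: lambda_1 = -16.0, lambda_2 = -8.0
The function is concave.

1


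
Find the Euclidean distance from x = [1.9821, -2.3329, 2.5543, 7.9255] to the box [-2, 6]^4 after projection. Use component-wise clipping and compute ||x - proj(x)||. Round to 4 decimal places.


Project each component onto [-2, 6].
clip(1.9821) = 1.9821, clip(-2.3329) = -2.0, clip(2.5543) = 2.5543, clip(7.9255) = 6.0
Projection = [1.9821, -2.0, 2.5543, 6.0]
Squared diffs: [0.0, 0.1108, 0.0, 3.7076]
Distance = sqrt(3.8184) = 1.9541


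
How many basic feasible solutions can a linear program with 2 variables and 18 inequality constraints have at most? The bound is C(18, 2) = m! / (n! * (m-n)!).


Each vertex corresponds to some choice of n active constraints out of m, so the number of vertices is at most C(m, n) = m! / (n!(m-n)!).
m = 18, n = 2
Numerator: 18 * 17
Denominator: 2! = 2
C(18, 2) = 153


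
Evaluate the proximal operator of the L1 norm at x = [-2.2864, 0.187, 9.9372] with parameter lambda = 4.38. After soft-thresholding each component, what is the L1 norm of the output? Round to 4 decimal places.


Soft-thresholding with lambda = 4.38:
prox(-2.2864) = sign(-2.2864)*max(|-2.2864| - 4.38, 0) = 0.0
prox(0.187) = sign(0.187)*max(|0.187| - 4.38, 0) = 0.0
prox(9.9372) = sign(9.9372)*max(|9.9372| - 4.38, 0) = 5.5572
prox(x) = [0.0, 0.0, 5.5572]
||prox(x)||_1 = 0.0 + 0.0 + 5.5572 = 5.5572


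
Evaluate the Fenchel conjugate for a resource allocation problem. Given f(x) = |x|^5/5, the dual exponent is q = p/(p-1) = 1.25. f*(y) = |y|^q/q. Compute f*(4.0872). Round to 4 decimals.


The conjugate exponent q satisfies 1/p + 1/q = 1.
p = 5, so q = 5/(5 - 1) = 1.25
|y|^q = 4.0872^1.25 = 5.8114
f*(4.0872) = 5.8114 / 1.25 = 4.6491


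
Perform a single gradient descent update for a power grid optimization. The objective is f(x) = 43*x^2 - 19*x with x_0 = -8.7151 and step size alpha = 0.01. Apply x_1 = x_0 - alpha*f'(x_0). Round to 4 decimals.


We compute the gradient at x_0 and apply the update.
f'(x) = 86*x - 19
f'(-8.7151) = 86*-8.7151 - 19 = -768.4986
x_1 = -8.7151 - 0.01*-768.4986 = -1.0301


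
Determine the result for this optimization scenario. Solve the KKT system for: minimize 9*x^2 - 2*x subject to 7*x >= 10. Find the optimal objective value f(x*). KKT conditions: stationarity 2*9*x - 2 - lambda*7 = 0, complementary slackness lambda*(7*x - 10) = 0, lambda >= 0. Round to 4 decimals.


Step 1: Try lambda = 0 (constraint inactive).
x_unc = 2/(2*9) = 0.1111
Check: 7*0.1111 = 0.7777 < 10 -- violated!
Step 2: Constraint must be active: 7*x = 10
x* = 10/7 = 1.4286 (rounded; the exact value 10/7 is used below)
lambda = (2*9*(10/7) - 2)/7 = 3.3878
Step 3: Compute optimal value.
f(x*) = 9*(10/7)^2 - 2*(10/7) = 15.5102


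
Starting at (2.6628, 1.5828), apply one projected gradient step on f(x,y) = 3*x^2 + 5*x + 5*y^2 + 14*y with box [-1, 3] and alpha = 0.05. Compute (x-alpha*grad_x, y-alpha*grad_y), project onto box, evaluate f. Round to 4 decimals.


Step 1: Compute gradient at (2.6628, 1.5828).
grad_x = 2*3*2.6628 + 5 = 20.9768
grad_y = 2*5*1.5828 + 14 = 29.828
Step 2: Gradient step.
x_raw = 2.6628 - 0.05*20.9768 = 1.614
y_raw = 1.5828 - 0.05*29.828 = 0.0914
Step 3: Project onto [-1, 3].
x_proj = clip(1.614) = 1.614
y_proj = clip(0.0914) = 0.0914
Step 4: Evaluate f.
f(1.614, 0.0914) = 17.2058


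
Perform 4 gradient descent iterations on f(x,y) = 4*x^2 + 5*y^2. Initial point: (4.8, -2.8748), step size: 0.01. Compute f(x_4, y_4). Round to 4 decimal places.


Gradient descent on f(x,y) = 4*x^2 + 5*y^2.
Starting point: (4.8, -2.8748), alpha = 0.01
Step 1: grad_x = 2*4*4.8 = 38.4, grad_y = 2*5*-2.8748 = -28.748
  x_1 = 4.8 - 0.01*38.4 = 4.416
  y_1 = -2.8748 - 0.01*-28.748 = -2.5873
Step 2: grad_x = 2*4*4.416 = 35.328, grad_y = 2*5*-2.5873 = -25.8732
  x_2 = 4.416 - 0.01*35.328 = 4.0627
  y_2 = -2.5873 - 0.01*-25.8732 = -2.3286
Step 3: grad_x = 2*4*4.0627 = 32.5018, grad_y = 2*5*-2.3286 = -23.2859
  x_3 = 4.0627 - 0.01*32.5018 = 3.7377
  y_3 = -2.3286 - 0.01*-23.2859 = -2.0957
Step 4: grad_x = 2*4*3.7377 = 29.9016, grad_y = 2*5*-2.0957 = -20.9573
  x_4 = 3.7377 - 0.01*29.9016 = 3.4387
  y_4 = -2.0957 - 0.01*-20.9573 = -1.8862
f(3.4387, -1.8862) = 4*3.4387^2 + 5*(-1.8862)^2 = 65.0862


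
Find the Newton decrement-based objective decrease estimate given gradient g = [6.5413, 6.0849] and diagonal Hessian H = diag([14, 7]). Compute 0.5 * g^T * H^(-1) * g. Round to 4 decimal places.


Step 1: H is diagonal, so H^(-1) * g = [0.4672, 0.8693].
Step 2: g^T H^(-1) g = sum_i g_i^2 / H_ii
  = (6.5413)^2/14 + (6.0849)^2/7
  = 3.0563 + 5.2894 = 8.3458
Step 3: Objective decrease = 0.5 * g^T H^(-1) g = 4.1729


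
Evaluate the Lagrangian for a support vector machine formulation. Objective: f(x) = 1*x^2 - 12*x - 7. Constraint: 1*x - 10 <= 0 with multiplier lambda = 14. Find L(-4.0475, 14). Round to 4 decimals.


Step 1: Evaluate f(x).
f(-4.0475) = 1*(-4.0475)^2 - 12*(-4.0475) - 7 = 57.9523
Step 2: Evaluate g(x).
g(-4.0475) = 1*-4.0475 - 10 = -14.0475
Step 3: Compute Lagrangian.
L = 57.9523 + 14*-14.0475 = -138.7127


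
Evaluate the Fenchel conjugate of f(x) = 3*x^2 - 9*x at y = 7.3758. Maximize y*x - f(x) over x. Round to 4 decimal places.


f*(y) = sup_x {y*x - a*x^2 - b*x} = sup_x {(y-b)*x - a*x^2}
FOC: (y - b) - 2a*x = 0 => x* = (y - b)/(2a)
x* = (7.3758 + 9)/(2*3) = 2.7293
f*(7.3758) = (y-b)^2/(4a) = (7.3758 + 9)^2/(4*3)
= 268.1668/12 = 22.3472


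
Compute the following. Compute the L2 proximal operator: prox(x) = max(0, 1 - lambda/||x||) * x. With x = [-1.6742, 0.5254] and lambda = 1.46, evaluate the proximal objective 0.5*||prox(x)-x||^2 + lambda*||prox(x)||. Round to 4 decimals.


Step 1: Compute ||x||.
||x|| = 1.7547
Step 2: Compute scaling factor.
scale = max(0, 1 - 1.46/1.7547) = 0.168
Step 3: prox(x) = [-0.2812, 0.0882]
||prox(x)|| = 0.2947
Step 4: Proximal objective.
0.5*||prox-x||^2 = 1.0658
lambda*||prox|| = 0.4303
Total = 1.4961


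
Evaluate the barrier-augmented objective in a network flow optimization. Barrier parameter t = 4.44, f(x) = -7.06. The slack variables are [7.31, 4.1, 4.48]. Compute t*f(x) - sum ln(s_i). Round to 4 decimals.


Step 1: Compute log-barrier.
ln values: [1.9892, 1.411, 1.4996]
phi = -(1.9892 + 1.411 + 1.4996) = -4.8999
Step 2: Compute augmented objective.
t*f(x) = 4.44*-7.06 = -31.3464
Total = -31.3464 - 4.8999 = -36.2463


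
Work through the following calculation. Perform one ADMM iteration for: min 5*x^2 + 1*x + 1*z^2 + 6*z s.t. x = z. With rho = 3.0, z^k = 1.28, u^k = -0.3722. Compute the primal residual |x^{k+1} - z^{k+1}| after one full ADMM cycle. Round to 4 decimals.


ADMM iteration with rho = 3.0, z^k = 1.28, u^k = -0.3722
Step 1: x-update.
Minimize 5*x^2 + 1*x + (3.0/2)*(x - 1.28 - 0.3722)^2
FOC: (2*5 + 3.0)*x = -1 + 3.0*(1.28 + 0.3722)
x^{k+1} = 0.3044
Step 2: z-update.
Minimize 1*z^2 + 6*z + (3.0/2)*(0.3044 - z - 0.3722)^2
FOC: (2*1 + 3.0)*z = -6 + 3.0*(0.3044 - 0.3722)
z^{k+1} = -1.2407
Step 3: u-update.
u^{k+1} = -0.3722 + 0.3044 + 1.2407 = 1.1729
Step 4: Primal residual = |0.3044 + 1.2407| = 1.5451


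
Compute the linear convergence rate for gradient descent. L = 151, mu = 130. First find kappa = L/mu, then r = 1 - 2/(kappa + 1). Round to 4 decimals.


Step 1: Compute the condition number.
kappa = L/mu = 151/130 = 1.1615
Step 2: Compute the convergence rate.
r = 1 - 2/(kappa + 1) = 1 - 2*mu/(L + mu) = (L - mu)/(L + mu) = 21/281 = 0.0747


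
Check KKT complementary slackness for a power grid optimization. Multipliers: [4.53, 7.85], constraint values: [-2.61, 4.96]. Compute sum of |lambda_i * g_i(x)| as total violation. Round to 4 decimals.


KKT complementary slackness check:
lambda_1 * g_1 = 4.53 * -2.61 = -11.8233
lambda_2 * g_2 = 7.85 * 4.96 = 38.936
Total violation = 11.8233 + 38.936 = 50.7593


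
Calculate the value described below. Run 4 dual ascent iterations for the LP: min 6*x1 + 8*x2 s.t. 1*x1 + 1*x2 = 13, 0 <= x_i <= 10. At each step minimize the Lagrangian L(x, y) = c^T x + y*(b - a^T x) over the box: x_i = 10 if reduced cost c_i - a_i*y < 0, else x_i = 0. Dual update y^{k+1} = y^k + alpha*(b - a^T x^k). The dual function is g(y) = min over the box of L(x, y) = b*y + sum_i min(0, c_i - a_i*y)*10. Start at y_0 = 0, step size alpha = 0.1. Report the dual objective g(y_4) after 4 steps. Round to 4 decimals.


Dual ascent for LP: min 6*x1 + 8*x2, 1*x1 + 1*x2 = 13, 0 <= x_i <= 10
Step 1: y^k = 0.0, reduced costs: (6.0, 8.0)
  x^k = (0.0, 0.0), subgradient = b - a^T x = 13.0
  y^{k+1} = 0.0 + 0.1*13.0 = 1.3
Step 2: y^k = 1.3, reduced costs: (4.7, 6.7)
  x^k = (0.0, 0.0), subgradient = b - a^T x = 13.0
  y^{k+1} = 1.3 + 0.1*13.0 = 2.6
Step 3: y^k = 2.6, reduced costs: (3.4, 5.4)
  x^k = (0.0, 0.0), subgradient = b - a^T x = 13.0
  y^{k+1} = 2.6 + 0.1*13.0 = 3.9
Step 4: y^k = 3.9, reduced costs: (2.1, 4.1)
  x^k = (0.0, 0.0), subgradient = b - a^T x = 13.0
  y^{k+1} = 3.9 + 0.1*13.0 = 5.2
Dual objective at y_4 = 5.2: reduced costs (0.8, 2.8), box minimizer x = (0.0, 0.0)
g(y_4) = b*y + (c1 - a1*y)*x1 + (c2 - a2*y)*x2 = 13*5.2 + 0.8*0.0 + 2.8*0.0 = 67.6 + 0.0 + 0.0 = 67.6


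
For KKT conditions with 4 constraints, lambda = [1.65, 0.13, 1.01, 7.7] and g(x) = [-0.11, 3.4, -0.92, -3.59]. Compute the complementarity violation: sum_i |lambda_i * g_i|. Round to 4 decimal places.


KKT complementary slackness check:
lambda_1 * g_1 = 1.65 * -0.11 = -0.1815
lambda_2 * g_2 = 0.13 * 3.4 = 0.442
lambda_3 * g_3 = 1.01 * -0.92 = -0.9292
lambda_4 * g_4 = 7.7 * -3.59 = -27.643
Total violation = 0.1815 + 0.442 + 0.9292 + 27.643 = 29.1957


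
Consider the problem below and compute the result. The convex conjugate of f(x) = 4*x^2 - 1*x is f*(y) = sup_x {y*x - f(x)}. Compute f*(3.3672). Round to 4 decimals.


f*(y) = sup_x {y*x - a*x^2 - b*x} = sup_x {(y-b)*x - a*x^2}
FOC: (y - b) - 2a*x = 0 => x* = (y - b)/(2a)
x* = (3.3672 + 1)/(2*4) = 0.5459
f*(3.3672) = (y-b)^2/(4a) = (3.3672 + 1)^2/(4*4)
= 19.0724/16 = 1.192


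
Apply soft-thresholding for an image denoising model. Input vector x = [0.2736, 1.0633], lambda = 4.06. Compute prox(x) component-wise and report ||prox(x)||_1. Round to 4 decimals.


Soft-thresholding with lambda = 4.06:
prox(0.2736) = sign(0.2736)*max(|0.2736| - 4.06, 0) = 0.0
prox(1.0633) = sign(1.0633)*max(|1.0633| - 4.06, 0) = 0.0
prox(x) = [0.0, 0.0]
||prox(x)||_1 = 0.0 + 0.0 = 0.0


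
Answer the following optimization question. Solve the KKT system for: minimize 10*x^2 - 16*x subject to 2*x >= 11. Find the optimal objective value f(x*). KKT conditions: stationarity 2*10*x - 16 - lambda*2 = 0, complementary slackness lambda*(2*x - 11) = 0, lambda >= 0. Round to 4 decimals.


Step 1: Try lambda = 0 (constraint inactive).
x_unc = 16/(2*10) = 0.8
Check: 2*0.8 = 1.6 < 11 -- violated!
Step 2: Constraint must be active: 2*x = 11
x* = 11/2 = 5.5
lambda = (2*10*5.5 - 16)/2 = 47.0
Step 3: Compute optimal value.
f(x*) = 10*5.5^2 - 16*5.5 = 214.5


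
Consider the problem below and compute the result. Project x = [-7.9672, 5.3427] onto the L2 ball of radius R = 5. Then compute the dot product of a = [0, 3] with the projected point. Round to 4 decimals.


Step 1: Compute ||x|| (intermediates to 6 decimals).
||x|| = sqrt((-7.9672)^2 + 5.3427^2) = 9.592743
Step 2: Project.
Since ||x|| > R, scale = R/||x|| = 5/9.592743 = 0.521227, proj(x) = scale * x
proj(x) = [-4.15272, 2.784759]
Step 3: Dot product.
a^T * proj(x) = 0*(-4.15272) + 3*2.784759 = 8.3543


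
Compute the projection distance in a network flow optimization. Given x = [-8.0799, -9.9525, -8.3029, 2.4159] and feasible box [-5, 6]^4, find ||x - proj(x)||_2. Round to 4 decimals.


Project each component onto [-5, 6].
clip(-8.0799) = -5.0, clip(-9.9525) = -5.0, clip(-8.3029) = -5.0, clip(2.4159) = 2.4159
Projection = [-5.0, -5.0, -5.0, 2.4159]
Squared diffs: [9.4858, 24.5273, 10.9091, 0.0]
Distance = sqrt(44.9222) = 6.7024


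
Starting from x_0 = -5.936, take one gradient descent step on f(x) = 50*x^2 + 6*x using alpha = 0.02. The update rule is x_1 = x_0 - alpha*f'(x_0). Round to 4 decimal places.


We compute the gradient at x_0 and apply the update.
f'(x) = 100*x + 6
f'(-5.936) = 100*-5.936 + 6 = -587.6
x_1 = -5.936 - 0.02*-587.6 = 5.816


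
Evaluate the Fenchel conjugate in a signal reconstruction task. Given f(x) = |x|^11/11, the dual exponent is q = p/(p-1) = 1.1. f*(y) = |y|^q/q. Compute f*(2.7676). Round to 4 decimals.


The conjugate exponent q satisfies 1/p + 1/q = 1.
p = 11, so q = 11/(11 - 1) = 1.1
|y|^q = 2.7676^1.1 = 3.0642
f*(2.7676) = 3.0642 / 1.1 = 2.7856


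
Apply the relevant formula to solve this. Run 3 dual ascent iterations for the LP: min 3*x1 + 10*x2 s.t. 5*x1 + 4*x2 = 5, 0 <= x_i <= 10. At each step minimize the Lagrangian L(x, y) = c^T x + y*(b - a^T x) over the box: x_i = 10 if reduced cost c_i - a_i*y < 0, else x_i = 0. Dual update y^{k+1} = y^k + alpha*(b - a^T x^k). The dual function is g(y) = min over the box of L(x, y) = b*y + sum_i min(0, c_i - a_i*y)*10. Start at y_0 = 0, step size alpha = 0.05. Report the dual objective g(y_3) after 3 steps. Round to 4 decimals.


Dual ascent for LP: min 3*x1 + 10*x2, 5*x1 + 4*x2 = 5, 0 <= x_i <= 10
Step 1: y^k = 0.0, reduced costs: (3.0, 10.0)
  x^k = (0.0, 0.0), subgradient = b - a^T x = 5.0
  y^{k+1} = 0.0 + 0.05*5.0 = 0.25
Step 2: y^k = 0.25, reduced costs: (1.75, 9.0)
  x^k = (0.0, 0.0), subgradient = b - a^T x = 5.0
  y^{k+1} = 0.25 + 0.05*5.0 = 0.5
Step 3: y^k = 0.5, reduced costs: (0.5, 8.0)
  x^k = (0.0, 0.0), subgradient = b - a^T x = 5.0
  y^{k+1} = 0.5 + 0.05*5.0 = 0.75
Dual objective at y_3 = 0.75: reduced costs (-0.75, 7.0), box minimizer x = (10.0, 0.0)
g(y_3) = b*y + (c1 - a1*y)*x1 + (c2 - a2*y)*x2 = 5*0.75 + (-0.75)*10.0 + 7.0*0.0 = 3.75 - 7.5 + 0.0 = -3.75


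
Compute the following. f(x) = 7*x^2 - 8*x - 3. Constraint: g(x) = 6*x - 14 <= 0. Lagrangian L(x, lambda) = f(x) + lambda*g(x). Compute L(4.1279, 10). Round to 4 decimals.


Step 1: Evaluate f(x).
f(4.1279) = 7*4.1279^2 - 8*4.1279 - 3 = 83.2537
Step 2: Evaluate g(x).
g(4.1279) = 6*4.1279 - 14 = 10.7674
Step 3: Compute Lagrangian.
L = 83.2537 + 10*10.7674 = 190.9277


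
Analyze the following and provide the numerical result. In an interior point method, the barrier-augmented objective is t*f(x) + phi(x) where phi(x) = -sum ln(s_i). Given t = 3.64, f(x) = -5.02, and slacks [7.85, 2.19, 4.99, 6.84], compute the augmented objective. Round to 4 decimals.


Step 1: Compute log-barrier.
ln values: [2.0605, 0.7839, 1.6074, 1.9228]
phi = -(2.0605 + 0.7839 + 1.6074 + 1.9228) = -6.3746
Step 2: Compute augmented objective.
t*f(x) = 3.64*-5.02 = -18.2728
Total = -18.2728 - 6.3746 = -24.6474


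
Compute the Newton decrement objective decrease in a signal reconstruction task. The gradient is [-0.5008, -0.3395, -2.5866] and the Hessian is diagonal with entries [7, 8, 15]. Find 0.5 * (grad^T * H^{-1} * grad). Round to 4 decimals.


Step 1: H is diagonal, so H^(-1) * g = [-0.0715, -0.0424, -0.1724].
Step 2: g^T H^(-1) g = sum_i g_i^2 / H_ii
  = (-0.5008)^2/7 + (-0.3395)^2/8 + (-2.5866)^2/15
  = 0.0358 + 0.0144 + 0.446 = 0.4963
Step 3: Objective decrease = 0.5 * g^T H^(-1) g = 0.2481


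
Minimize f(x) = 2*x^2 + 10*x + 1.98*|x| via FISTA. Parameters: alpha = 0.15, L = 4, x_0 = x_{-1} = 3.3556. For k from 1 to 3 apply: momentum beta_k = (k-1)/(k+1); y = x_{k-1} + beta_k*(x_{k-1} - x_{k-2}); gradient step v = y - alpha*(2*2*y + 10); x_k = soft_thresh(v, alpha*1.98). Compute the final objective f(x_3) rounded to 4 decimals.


FISTA on f(x) = 2*x^2 + 10*x + 1.98*|x|
L = 4, alpha = 0.15
Iteration 1: beta = 0.0, y = 3.3556 + 0.0*(3.3556 - 3.3556) = 3.3556
  grad(y) = 23.4224, v = y - alpha*grad = -0.1578
  prox(v) = soft_thresh(-0.1578, 0.297) = 0.0
Iteration 2: beta = 0.3333, y = 0.0 + 0.3333*(0.0 - 3.3556) = -1.1185
  grad(y) = 5.5259, v = y - alpha*grad = -1.9474
  prox(v) = soft_thresh(-1.9474, 0.297) = -1.6504
Iteration 3: beta = 0.5, y = -1.6504 + 0.5*(-1.6504 - 0.0) = -2.4756
  grad(y) = 0.0975, v = y - alpha*grad = -2.4902
  prox(v) = soft_thresh(-2.4902, 0.297) = -2.1932
f(x_3) = 2*(-2.1932)^2 + 10*(-2.1932) + 1.98*|-2.1932| = -7.9692


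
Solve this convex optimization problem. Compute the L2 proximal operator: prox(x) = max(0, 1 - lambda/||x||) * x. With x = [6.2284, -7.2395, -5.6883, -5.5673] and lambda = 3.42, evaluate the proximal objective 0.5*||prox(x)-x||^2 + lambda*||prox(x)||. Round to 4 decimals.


Step 1: Compute ||x||.
||x|| = 12.432
Step 2: Compute scaling factor.
scale = max(0, 1 - 3.42/12.432) = 0.7249
Step 3: prox(x) = [4.515, -5.2479, -4.1235, -4.0358]
||prox(x)|| = 9.012
Step 4: Proximal objective.
0.5*||prox-x||^2 = 5.8482
lambda*||prox|| = 30.821
Total = 36.6693


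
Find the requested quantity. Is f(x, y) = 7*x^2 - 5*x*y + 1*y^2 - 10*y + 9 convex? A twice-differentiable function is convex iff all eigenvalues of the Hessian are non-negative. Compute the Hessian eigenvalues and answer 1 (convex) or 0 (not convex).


The Hessian of f(x,y) = 7*x^2 - 5*x*y + 1*y^2 - 10*y + 9 is:
H = [[14, -5], [-5, 2]]
Trace = 14 + 2 = 16
Determinant = 14*2 - (-5)^2 = 3
Discriminant = (16)^2 - 4*3 = 244.0
Eigenvalues: lambda_1 = 0.1898, lambda_2 = 15.8102
The function is convex.

1


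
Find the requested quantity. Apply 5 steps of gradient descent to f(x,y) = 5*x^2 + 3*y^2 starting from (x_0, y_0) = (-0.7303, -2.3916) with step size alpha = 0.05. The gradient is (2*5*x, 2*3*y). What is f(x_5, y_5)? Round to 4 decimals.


Gradient descent on f(x,y) = 5*x^2 + 3*y^2.
Starting point: (-0.7303, -2.3916), alpha = 0.05
Step 1: grad_x = 2*5*-0.7303 = -7.303, grad_y = 2*3*-2.3916 = -14.3496
  x_1 = -0.7303 - 0.05*-7.303 = -0.3652
  y_1 = -2.3916 - 0.05*-14.3496 = -1.6741
Step 2: grad_x = 2*5*-0.3652 = -3.6515, grad_y = 2*3*-1.6741 = -10.0447
  x_2 = -0.3652 - 0.05*-3.6515 = -0.1826
  y_2 = -1.6741 - 0.05*-10.0447 = -1.1719
Step 3: grad_x = 2*5*-0.1826 = -1.8258, grad_y = 2*3*-1.1719 = -7.0313
  x_3 = -0.1826 - 0.05*-1.8258 = -0.0913
  y_3 = -1.1719 - 0.05*-7.0313 = -0.8203
Step 4: grad_x = 2*5*-0.0913 = -0.9129, grad_y = 2*3*-0.8203 = -4.9219
  x_4 = -0.0913 - 0.05*-0.9129 = -0.0456
  y_4 = -0.8203 - 0.05*-4.9219 = -0.5742
Step 5: grad_x = 2*5*-0.0456 = -0.4564, grad_y = 2*3*-0.5742 = -3.4453
  x_5 = -0.0456 - 0.05*-0.4564 = -0.0228
  y_5 = -0.5742 - 0.05*-3.4453 = -0.402
f(-0.0228, -0.402) = 5*(-0.0228)^2 + 3*(-0.402)^2 = 0.4873


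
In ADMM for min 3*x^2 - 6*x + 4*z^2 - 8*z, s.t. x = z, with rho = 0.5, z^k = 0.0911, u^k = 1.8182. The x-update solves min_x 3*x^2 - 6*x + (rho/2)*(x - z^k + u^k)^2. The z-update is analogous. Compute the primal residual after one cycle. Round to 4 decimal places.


ADMM iteration with rho = 0.5, z^k = 0.0911, u^k = 1.8182
Step 1: x-update.
Minimize 3*x^2 - 6*x + (0.5/2)*(x - 0.0911 + 1.8182)^2
FOC: (2*3 + 0.5)*x = 6 + 0.5*(0.0911 - 1.8182)
x^{k+1} = 0.7902
Step 2: z-update.
Minimize 4*z^2 - 8*z + (0.5/2)*(0.7902 - z + 1.8182)^2
FOC: (2*4 + 0.5)*z = 8 + 0.5*(0.7902 + 1.8182)
z^{k+1} = 1.0946
Step 3: u-update.
u^{k+1} = 1.8182 + 0.7902 - 1.0946 = 1.5138
Step 4: Primal residual = |0.7902 - 1.0946| = 0.3044


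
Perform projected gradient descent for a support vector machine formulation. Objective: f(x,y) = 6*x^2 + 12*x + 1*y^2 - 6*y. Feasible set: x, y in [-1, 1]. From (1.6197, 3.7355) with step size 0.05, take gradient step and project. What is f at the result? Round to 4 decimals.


Step 1: Compute gradient at (1.6197, 3.7355).
grad_x = 2*6*1.6197 + 12 = 31.4364
grad_y = 2*1*3.7355 - 6 = 1.471
Step 2: Gradient step.
x_raw = 1.6197 - 0.05*31.4364 = 0.0479
y_raw = 3.7355 - 0.05*1.471 = 3.662
Step 3: Project onto [-1, 1].
x_proj = clip(0.0479) = 0.0479
y_proj = clip(3.662) = 1.0
Step 4: Evaluate f.
f(0.0479, 1.0) = -4.4117


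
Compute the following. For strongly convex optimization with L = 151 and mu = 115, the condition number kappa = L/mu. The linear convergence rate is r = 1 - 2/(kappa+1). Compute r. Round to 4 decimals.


Step 1: Compute the condition number.
kappa = L/mu = 151/115 = 1.313
Step 2: Compute the convergence rate.
r = 1 - 2/(kappa + 1) = 1 - 2*mu/(L + mu) = (L - mu)/(L + mu) = 36/266 = 0.1353


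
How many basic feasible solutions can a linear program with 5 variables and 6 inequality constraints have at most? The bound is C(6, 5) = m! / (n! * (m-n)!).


Each vertex corresponds to some choice of n active constraints out of m, so the number of vertices is at most C(m, n) = m! / (n!(m-n)!).
m = 6, n = 5
Numerator: 6 * 5 * 4 * 3 * 2
Denominator: 5! = 120
C(6, 5) = 6


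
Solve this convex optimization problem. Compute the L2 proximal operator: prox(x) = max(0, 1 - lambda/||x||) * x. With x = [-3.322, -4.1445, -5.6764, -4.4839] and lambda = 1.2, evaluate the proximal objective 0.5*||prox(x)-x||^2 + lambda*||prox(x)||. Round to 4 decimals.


Step 1: Compute ||x||.
||x|| = 8.9744
Step 2: Compute scaling factor.
scale = max(0, 1 - 1.2/8.9744) = 0.8663
Step 3: prox(x) = [-2.8778, -3.5903, -4.9174, -3.8843]
||prox(x)|| = 7.7744
Step 4: Proximal objective.
0.5*||prox-x||^2 = 0.72
lambda*||prox|| = 9.3293
Total = 10.0493


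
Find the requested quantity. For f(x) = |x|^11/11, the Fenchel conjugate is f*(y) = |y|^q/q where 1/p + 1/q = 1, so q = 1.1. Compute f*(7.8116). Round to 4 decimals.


The conjugate exponent q satisfies 1/p + 1/q = 1.
p = 11, so q = 11/(11 - 1) = 1.1
|y|^q = 7.8116^1.1 = 9.5943
f*(7.8116) = 9.5943 / 1.1 = 8.7221


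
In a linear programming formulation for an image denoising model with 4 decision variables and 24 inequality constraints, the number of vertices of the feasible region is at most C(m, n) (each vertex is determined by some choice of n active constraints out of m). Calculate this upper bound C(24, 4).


Each vertex corresponds to some choice of n active constraints out of m, so the number of vertices is at most C(m, n) = m! / (n!(m-n)!).
m = 24, n = 4
Numerator: 24 * 23 * 22 * 21
Denominator: 4! = 24
C(24, 4) = 10626


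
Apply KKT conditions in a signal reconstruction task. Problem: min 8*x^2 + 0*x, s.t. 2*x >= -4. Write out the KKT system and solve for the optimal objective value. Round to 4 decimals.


Step 1: Try lambda = 0 (constraint inactive).
Stationarity: 2*8*x + 0 = 0
x* = 0/(2*8) = 0.0
Check constraint: 2*0.0 = 0.0 >= -4 -- satisfied.
Step 2: Compute optimal value.
f(x*) = 8*0.0^2 + 0*0.0 = 0.0


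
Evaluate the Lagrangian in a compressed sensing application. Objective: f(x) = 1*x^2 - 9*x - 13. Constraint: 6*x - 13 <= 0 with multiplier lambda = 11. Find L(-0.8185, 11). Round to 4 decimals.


Step 1: Evaluate f(x).
f(-0.8185) = 1*(-0.8185)^2 - 9*(-0.8185) - 13 = -4.9636
Step 2: Evaluate g(x).
g(-0.8185) = 6*-0.8185 - 13 = -17.911
Step 3: Compute Lagrangian.
L = -4.9636 + 11*-17.911 = -201.9846


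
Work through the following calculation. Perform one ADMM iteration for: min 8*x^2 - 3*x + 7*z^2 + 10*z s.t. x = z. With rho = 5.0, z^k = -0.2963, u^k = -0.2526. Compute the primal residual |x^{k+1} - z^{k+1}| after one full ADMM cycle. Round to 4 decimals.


ADMM iteration with rho = 5.0, z^k = -0.2963, u^k = -0.2526
Step 1: x-update.
Minimize 8*x^2 - 3*x + (5.0/2)*(x + 0.2963 - 0.2526)^2
FOC: (2*8 + 5.0)*x = 3 + 5.0*(-0.2963 + 0.2526)
x^{k+1} = 0.1325
Step 2: z-update.
Minimize 7*z^2 + 10*z + (5.0/2)*(0.1325 - z - 0.2526)^2
FOC: (2*7 + 5.0)*z = -10 + 5.0*(0.1325 - 0.2526)
z^{k+1} = -0.5579
Step 3: u-update.
u^{k+1} = -0.2526 + 0.1325 + 0.5579 = 0.4378
Step 4: Primal residual = |0.1325 + 0.5579| = 0.6904


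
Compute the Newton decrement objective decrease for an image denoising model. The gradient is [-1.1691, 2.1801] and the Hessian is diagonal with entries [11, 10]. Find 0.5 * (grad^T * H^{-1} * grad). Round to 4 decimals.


Step 1: H is diagonal, so H^(-1) * g = [-0.1063, 0.218].
Step 2: g^T H^(-1) g = sum_i g_i^2 / H_ii
  = (-1.1691)^2/11 + (2.1801)^2/10
  = 0.1243 + 0.4753 = 0.5995
Step 3: Objective decrease = 0.5 * g^T H^(-1) g = 0.2998


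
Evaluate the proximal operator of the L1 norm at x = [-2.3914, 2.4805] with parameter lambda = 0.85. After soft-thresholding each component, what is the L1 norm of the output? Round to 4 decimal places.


Soft-thresholding with lambda = 0.85:
prox(-2.3914) = sign(-2.3914)*max(|-2.3914| - 0.85, 0) = -1.5414
prox(2.4805) = sign(2.4805)*max(|2.4805| - 0.85, 0) = 1.6305
prox(x) = [-1.5414, 1.6305]
||prox(x)||_1 = 1.5414 + 1.6305 = 3.1719


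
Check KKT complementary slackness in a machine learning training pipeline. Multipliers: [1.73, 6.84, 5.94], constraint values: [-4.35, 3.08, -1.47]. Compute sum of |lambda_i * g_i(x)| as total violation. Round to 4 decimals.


KKT complementary slackness check:
lambda_1 * g_1 = 1.73 * -4.35 = -7.5255
lambda_2 * g_2 = 6.84 * 3.08 = 21.0672
lambda_3 * g_3 = 5.94 * -1.47 = -8.7318
Total violation = 7.5255 + 21.0672 + 8.7318 = 37.3245


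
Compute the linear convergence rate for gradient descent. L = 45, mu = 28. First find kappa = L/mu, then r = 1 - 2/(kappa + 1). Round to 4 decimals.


Step 1: Compute the condition number.
kappa = L/mu = 45/28 = 1.6071
Step 2: Compute the convergence rate.
r = 1 - 2/(kappa + 1) = 1 - 2*mu/(L + mu) = (L - mu)/(L + mu) = 17/73 = 0.2329


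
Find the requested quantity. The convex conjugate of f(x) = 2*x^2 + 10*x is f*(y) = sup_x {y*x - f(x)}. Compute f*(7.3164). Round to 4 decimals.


f*(y) = sup_x {y*x - a*x^2 - b*x} = sup_x {(y-b)*x - a*x^2}
FOC: (y - b) - 2a*x = 0 => x* = (y - b)/(2a)
x* = (7.3164 - 10)/(2*2) = -0.6709
f*(7.3164) = (y-b)^2/(4a) = (7.3164 - 10)^2/(4*2)
= 7.2017/8 = 0.9002


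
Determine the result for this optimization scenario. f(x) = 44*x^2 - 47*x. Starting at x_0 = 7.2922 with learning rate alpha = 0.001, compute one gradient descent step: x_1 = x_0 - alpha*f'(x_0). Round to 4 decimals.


We compute the gradient at x_0 and apply the update.
f'(x) = 88*x - 47
f'(7.2922) = 88*7.2922 - 47 = 594.7136
x_1 = 7.2922 - 0.001*594.7136 = 6.6975


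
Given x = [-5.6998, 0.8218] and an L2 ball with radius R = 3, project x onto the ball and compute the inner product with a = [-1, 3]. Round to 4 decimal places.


Step 1: Compute ||x|| (intermediates to 6 decimals).
||x|| = sqrt((-5.6998)^2 + 0.8218^2) = 5.758739
Step 2: Project.
Since ||x|| > R, scale = R/||x|| = 3/5.758739 = 0.520947, proj(x) = scale * x
proj(x) = [-2.969294, 0.428114]
Step 3: Dot product.
a^T * proj(x) = -1*(-2.969294) + 3*0.428114 = 4.2536


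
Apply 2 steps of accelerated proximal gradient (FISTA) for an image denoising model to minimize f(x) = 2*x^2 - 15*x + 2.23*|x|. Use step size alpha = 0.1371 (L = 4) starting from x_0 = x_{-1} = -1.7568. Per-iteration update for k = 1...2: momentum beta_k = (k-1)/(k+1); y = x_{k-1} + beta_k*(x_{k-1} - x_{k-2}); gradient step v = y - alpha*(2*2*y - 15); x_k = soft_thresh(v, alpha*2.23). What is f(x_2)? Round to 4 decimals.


FISTA on f(x) = 2*x^2 - 15*x + 2.23*|x|
L = 4, alpha = 0.1371
Iteration 1: beta = 0.0, y = -1.7568 + 0.0*(-1.7568 + 1.7568) = -1.7568
  grad(y) = -22.0272, v = y - alpha*grad = 1.2631
  prox(v) = soft_thresh(1.2631, 0.3057) = 0.9574
Iteration 2: beta = 0.3333, y = 0.9574 + 0.3333*(0.9574 + 1.7568) = 1.8621
  grad(y) = -7.5515, v = y - alpha*grad = 2.8974
  prox(v) = soft_thresh(2.8974, 0.3057) = 2.5917
f(x_2) = 2*2.5917^2 - 15*2.5917 + 2.23*|2.5917| = -19.6622


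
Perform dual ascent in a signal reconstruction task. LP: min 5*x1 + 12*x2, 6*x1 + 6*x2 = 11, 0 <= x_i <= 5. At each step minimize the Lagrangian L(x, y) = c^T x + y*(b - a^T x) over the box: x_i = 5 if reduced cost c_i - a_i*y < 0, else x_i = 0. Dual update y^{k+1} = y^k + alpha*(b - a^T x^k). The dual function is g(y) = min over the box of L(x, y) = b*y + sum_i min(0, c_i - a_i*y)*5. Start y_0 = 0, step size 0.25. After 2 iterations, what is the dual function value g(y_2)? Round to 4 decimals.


Dual ascent for LP: min 5*x1 + 12*x2, 6*x1 + 6*x2 = 11, 0 <= x_i <= 5
Step 1: y^k = 0.0, reduced costs: (5.0, 12.0)
  x^k = (0.0, 0.0), subgradient = b - a^T x = 11.0
  y^{k+1} = 0.0 + 0.25*11.0 = 2.75
Step 2: y^k = 2.75, reduced costs: (-11.5, -4.5)
  x^k = (5.0, 5.0), subgradient = b - a^T x = -49.0
  y^{k+1} = 2.75 + 0.25*-49.0 = -9.5
Dual objective at y_2 = -9.5: reduced costs (62.0, 69.0), box minimizer x = (0.0, 0.0)
g(y_2) = b*y + (c1 - a1*y)*x1 + (c2 - a2*y)*x2 = 11*(-9.5) + 62.0*0.0 + 69.0*0.0 = -104.5 + 0.0 + 0.0 = -104.5


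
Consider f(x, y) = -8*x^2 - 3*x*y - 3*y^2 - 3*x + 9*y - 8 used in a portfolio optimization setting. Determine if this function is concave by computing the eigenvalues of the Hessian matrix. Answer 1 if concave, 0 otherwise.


The Hessian of f(x,y) = -8*x^2 - 3*x*y - 3*y^2 - 3*x + 9*y - 8 is:
H = [[-16, -3], [-3, -6]]
Trace = -16 - 6 = -22
Determinant = -16*-6 - (-3)^2 = 87
Discriminant = (-22)^2 - 4*87 = 136.0
Eigenvalues: lambda_1 = -16.831, lambda_2 = -5.169
The function is concave.

1


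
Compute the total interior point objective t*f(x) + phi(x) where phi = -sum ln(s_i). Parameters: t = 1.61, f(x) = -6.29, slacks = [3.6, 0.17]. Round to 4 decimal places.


Step 1: Compute log-barrier.
ln values: [1.2809, -1.772]
phi = -(1.2809 - 1.772) = 0.491
Step 2: Compute augmented objective.
t*f(x) = 1.61*-6.29 = -10.1269
Total = -10.1269 + 0.491 = -9.6359


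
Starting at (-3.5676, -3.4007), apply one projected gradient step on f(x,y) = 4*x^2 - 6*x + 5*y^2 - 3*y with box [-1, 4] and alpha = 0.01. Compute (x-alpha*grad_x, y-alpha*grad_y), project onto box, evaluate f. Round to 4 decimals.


Step 1: Compute gradient at (-3.5676, -3.4007).
grad_x = 2*4*-3.5676 - 6 = -34.5408
grad_y = 2*5*-3.4007 - 3 = -37.007
Step 2: Gradient step.
x_raw = -3.5676 - 0.01*-34.5408 = -3.2222
y_raw = -3.4007 - 0.01*-37.007 = -3.0306
Step 3: Project onto [-1, 4].
x_proj = clip(-3.2222) = -1.0
y_proj = clip(-3.0306) = -1.0
Step 4: Evaluate f.
f(-1.0, -1.0) = 18.0


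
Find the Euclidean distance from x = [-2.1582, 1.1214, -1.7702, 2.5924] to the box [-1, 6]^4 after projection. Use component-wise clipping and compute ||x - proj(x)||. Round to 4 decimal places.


Project each component onto [-1, 6].
clip(-2.1582) = -1.0, clip(1.1214) = 1.1214, clip(-1.7702) = -1.0, clip(2.5924) = 2.5924
Projection = [-1.0, 1.1214, -1.0, 2.5924]
Squared diffs: [1.3414, 0.0, 0.5932, 0.0]
Distance = sqrt(1.9346) = 1.3909
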